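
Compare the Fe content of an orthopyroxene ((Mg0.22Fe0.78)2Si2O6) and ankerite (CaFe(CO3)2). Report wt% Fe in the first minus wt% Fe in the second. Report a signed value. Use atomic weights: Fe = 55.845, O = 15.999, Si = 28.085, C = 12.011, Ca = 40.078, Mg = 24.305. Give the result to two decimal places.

8.99 percentage points

First mineral: 87.118 g Fe in 249.976 g formula = 34.85 wt% Fe.
Second mineral: 55.845 g Fe in 215.939 g formula = 25.86 wt% Fe.
34.85% − 25.86% gives a difference of 8.99 percentage points.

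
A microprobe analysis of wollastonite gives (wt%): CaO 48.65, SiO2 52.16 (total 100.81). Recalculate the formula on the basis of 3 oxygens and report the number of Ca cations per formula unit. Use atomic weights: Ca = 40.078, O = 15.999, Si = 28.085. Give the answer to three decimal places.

1.000 Ca apfu

CaO: 48.65/56.077 = 0.86756 mol → 0.86756 mol Ca, 0.86756 mol O.
SiO2: 52.16/60.083 = 0.86813 mol → 0.86813 mol Si, 1.73626 mol O.
Total oxygen = 2.60382 mol. Normalization factor = 3/2.60382 = 1.15215.
Ca per 3 O = 0.86756 × 1.15215 = 1.000.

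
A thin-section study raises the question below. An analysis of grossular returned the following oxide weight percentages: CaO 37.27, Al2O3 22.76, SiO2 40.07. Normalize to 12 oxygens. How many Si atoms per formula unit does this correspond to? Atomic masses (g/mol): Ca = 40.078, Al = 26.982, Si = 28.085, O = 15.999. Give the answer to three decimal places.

2.999 Si apfu

37.27 wt% CaO ÷ 56.077 g/mol = 0.66462 mol, giving 0.66462 Ca and 0.66462 O.
22.76 wt% Al2O3 ÷ 101.961 g/mol = 0.22322 mol, giving 0.44644 Al and 0.66966 O.
40.07 wt% SiO2 ÷ 60.083 g/mol = 0.66691 mol, giving 0.66691 Si and 1.33382 O.
Oxygen sums to 2.66810; scaling by 12/2.66810 = 4.49758 puts the formula on 12 O.
Si: 0.66691 × 4.49758 = 2.999 atoms per formula unit.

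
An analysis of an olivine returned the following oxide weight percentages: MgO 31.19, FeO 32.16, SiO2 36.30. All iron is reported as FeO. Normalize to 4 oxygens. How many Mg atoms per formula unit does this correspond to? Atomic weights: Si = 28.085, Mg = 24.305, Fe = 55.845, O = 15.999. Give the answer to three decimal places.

31.19 wt% MgO ÷ 40.304 g/mol = 0.77387 mol, giving 0.77387 Mg and 0.77387 O.
32.16 wt% FeO ÷ 71.844 g/mol = 0.44764 mol, giving 0.44764 Fe and 0.44764 O.
36.30 wt% SiO2 ÷ 60.083 g/mol = 0.60416 mol, giving 0.60416 Si and 1.20832 O.
Oxygen sums to 2.42983; scaling by 4/2.42983 = 1.64621 puts the formula on 4 O.
Mg: 0.77387 × 1.64621 = 1.274 atoms per formula unit.

1.274 Mg apfu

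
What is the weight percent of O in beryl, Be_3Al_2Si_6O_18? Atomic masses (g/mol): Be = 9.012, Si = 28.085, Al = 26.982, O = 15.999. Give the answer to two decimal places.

Molar mass of Be_3Al_2Si_6O_18: 3·9.012 + 2·26.982 + 6·28.085 + 18·15.999 = 537.492 g/mol.
Mass of O per formula unit: 18 × 15.999 = 287.982 g.
Weight fraction O = 287.982 / 537.492 = 0.5358.

53.58 weight percent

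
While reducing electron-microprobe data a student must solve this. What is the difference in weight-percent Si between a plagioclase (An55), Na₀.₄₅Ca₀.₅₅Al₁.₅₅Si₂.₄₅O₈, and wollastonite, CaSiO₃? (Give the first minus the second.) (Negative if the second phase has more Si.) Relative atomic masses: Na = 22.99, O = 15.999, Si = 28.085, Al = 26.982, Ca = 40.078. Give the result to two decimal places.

1.21 percentage points

M(Na₀.₄₅Ca₀.₅₅Al₁.₅₅Si₂.₄₅O₈) = 271.011 g/mol, so wt% Si = 68.808/271.011 × 100 = 25.39%.
M(CaSiO₃) = 116.160 g/mol, so wt% Si = 28.085/116.160 × 100 = 24.18%.
25.39 − 24.18 = 1.21 pp.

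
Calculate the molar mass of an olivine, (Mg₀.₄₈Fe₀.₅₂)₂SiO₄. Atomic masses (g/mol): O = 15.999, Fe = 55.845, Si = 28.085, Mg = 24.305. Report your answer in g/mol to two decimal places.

173.49 g/mol

Mg: 0.96 × 24.305 = 23.3328
Fe: 1.04 × 55.845 = 58.0788
Si: 1 × 28.085 = 28.0850
O: 4 × 15.999 = 63.9960
Summing the contributions gives the formula mass.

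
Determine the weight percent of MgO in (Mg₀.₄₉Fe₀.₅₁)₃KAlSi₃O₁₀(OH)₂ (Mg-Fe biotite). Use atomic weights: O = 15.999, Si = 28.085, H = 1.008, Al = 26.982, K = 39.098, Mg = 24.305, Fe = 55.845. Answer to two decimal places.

12.73 wt%

M((Mg₀.₄₉Fe₀.₅₁)₃KAlSi₃O₁₀(OH)₂) = 465.510 g/mol; M(MgO) = 40.304 g/mol.
Moles MgO per formula unit = 1.47 Mg ÷ 1 = 1.4700.
MgO fraction = (1.4700 × 40.304) / 465.510 = 59.247/465.510 = 0.1273.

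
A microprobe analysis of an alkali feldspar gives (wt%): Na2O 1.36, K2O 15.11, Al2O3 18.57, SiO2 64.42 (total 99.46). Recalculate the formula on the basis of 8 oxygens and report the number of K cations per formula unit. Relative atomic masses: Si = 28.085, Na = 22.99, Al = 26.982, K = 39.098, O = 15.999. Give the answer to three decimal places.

Na2O: 1.36/61.979 = 0.02194 mol → 0.04388 mol Na, 0.02194 mol O.
K2O: 15.11/94.195 = 0.16041 mol → 0.32082 mol K, 0.16041 mol O.
Al2O3: 18.57/101.961 = 0.18213 mol → 0.36426 mol Al, 0.54639 mol O.
SiO2: 64.42/60.083 = 1.07218 mol → 1.07218 mol Si, 2.14436 mol O.
Total oxygen = 2.87310 mol. Normalization factor = 8/2.87310 = 2.78445.
K per 8 O = 0.32082 × 2.78445 = 0.893.

0.893 K apfu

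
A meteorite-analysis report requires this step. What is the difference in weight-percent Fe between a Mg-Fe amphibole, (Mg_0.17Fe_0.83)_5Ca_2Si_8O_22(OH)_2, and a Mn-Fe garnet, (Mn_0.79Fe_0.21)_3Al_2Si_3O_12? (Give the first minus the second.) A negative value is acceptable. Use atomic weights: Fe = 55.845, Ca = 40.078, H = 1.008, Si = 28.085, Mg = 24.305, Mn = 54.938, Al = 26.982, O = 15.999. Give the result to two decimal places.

First mineral: 231.757 g Fe in 943.244 g formula = 24.57 wt% Fe.
Second mineral: 35.182 g Fe in 495.592 g formula = 7.10 wt% Fe.
24.57% − 7.10% gives a difference of 17.47 percentage points.

17.47 percentage points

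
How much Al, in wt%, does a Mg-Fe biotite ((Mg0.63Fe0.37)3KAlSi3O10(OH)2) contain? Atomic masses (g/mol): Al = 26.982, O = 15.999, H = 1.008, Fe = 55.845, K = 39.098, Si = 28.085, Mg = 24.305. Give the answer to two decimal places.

5.97 wt%

Formula mass = 1.89·24.305 + 1.11·55.845 + 1·39.098 + 1·26.982 + 3·28.085 + 12·15.999 + 2·1.008 = 452.263 g/mol, of which 26.982 g is Al.
So Al makes up 26.982/452.263 = 0.0597 of the mass, i.e. 5.97%.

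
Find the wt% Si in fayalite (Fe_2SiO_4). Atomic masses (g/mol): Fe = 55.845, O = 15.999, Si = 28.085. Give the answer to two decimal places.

13.78 mass %

M(Fe_2SiO_4) = 203.771 g/mol.
Si contributes 1 × 28.085 = 28.085 g per mole.
28.085/203.771 = 0.1378 → 13.78%.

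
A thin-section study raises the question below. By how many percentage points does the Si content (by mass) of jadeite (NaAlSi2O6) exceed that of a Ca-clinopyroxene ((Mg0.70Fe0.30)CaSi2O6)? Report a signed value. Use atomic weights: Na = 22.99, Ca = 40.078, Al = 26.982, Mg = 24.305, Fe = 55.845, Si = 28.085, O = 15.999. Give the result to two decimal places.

2.94 percentage points

M(NaAlSi2O6) = 202.136 g/mol, so wt% Si = 56.170/202.136 × 100 = 27.79%.
M((Mg0.70Fe0.30)CaSi2O6) = 226.009 g/mol, so wt% Si = 56.170/226.009 × 100 = 24.85%.
27.79 − 24.85 = 2.94 pp.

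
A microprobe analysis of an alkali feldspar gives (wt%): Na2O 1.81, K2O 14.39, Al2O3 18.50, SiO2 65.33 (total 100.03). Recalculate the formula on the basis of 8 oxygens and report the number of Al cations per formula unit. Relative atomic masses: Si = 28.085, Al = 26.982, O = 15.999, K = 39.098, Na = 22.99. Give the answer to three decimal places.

1.001 Al apfu

Na2O: 1.81/61.979 = 0.02920 mol → 0.05840 mol Na, 0.02920 mol O.
K2O: 14.39/94.195 = 0.15277 mol → 0.30554 mol K, 0.15277 mol O.
Al2O3: 18.50/101.961 = 0.18144 mol → 0.36288 mol Al, 0.54432 mol O.
SiO2: 65.33/60.083 = 1.08733 mol → 1.08733 mol Si, 2.17466 mol O.
Total oxygen = 2.90095 mol. Normalization factor = 8/2.90095 = 2.75772.
Al per 8 O = 0.36288 × 2.75772 = 1.001.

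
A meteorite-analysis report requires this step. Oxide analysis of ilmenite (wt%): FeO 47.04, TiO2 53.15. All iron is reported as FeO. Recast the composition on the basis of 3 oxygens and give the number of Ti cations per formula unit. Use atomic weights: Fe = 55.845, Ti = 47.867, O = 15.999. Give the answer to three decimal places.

1.005 Ti apfu

47.04 wt% FeO ÷ 71.844 g/mol = 0.65475 mol, giving 0.65475 Fe and 0.65475 O.
53.15 wt% TiO2 ÷ 79.865 g/mol = 0.66550 mol, giving 0.66550 Ti and 1.33100 O.
Oxygen sums to 1.98575; scaling by 3/1.98575 = 1.51076 puts the formula on 3 O.
Ti: 0.66550 × 1.51076 = 1.005 atoms per formula unit.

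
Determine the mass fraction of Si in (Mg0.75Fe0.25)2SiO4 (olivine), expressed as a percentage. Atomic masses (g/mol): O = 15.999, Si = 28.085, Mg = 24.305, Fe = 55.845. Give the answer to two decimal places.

17.95 mass %

Molar mass of (Mg0.75Fe0.25)2SiO4: 1.50×24.305 + 0.50×55.845 + 1×28.085 + 4×15.999 = 156.461 g/mol.
Mass of Si per formula unit: 1 × 28.085 = 28.085 g.
Weight fraction Si = 28.085 / 156.461 = 0.1795.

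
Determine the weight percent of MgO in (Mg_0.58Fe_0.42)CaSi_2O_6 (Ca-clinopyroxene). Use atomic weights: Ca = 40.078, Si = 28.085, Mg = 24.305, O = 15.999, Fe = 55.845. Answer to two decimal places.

10.17 wt%

Formula mass = 229.794 g/mol.
0.58 Mg → 0.5800 mol MgO per formula unit; M(MgO) = 40.304, so MgO mass = 23.376 g.
23.376/229.794 × 100 = 10.17 wt%.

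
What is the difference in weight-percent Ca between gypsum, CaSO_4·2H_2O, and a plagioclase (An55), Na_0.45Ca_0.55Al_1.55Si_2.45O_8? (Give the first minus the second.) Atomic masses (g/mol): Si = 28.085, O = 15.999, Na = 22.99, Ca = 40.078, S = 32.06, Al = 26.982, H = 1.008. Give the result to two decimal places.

M(CaSO_4·2H_2O) = 172.164 g/mol, so wt% Ca = 40.078/172.164 × 100 = 23.28%.
M(Na_0.45Ca_0.55Al_1.55Si_2.45O_8) = 271.011 g/mol, so wt% Ca = 22.043/271.011 × 100 = 8.13%.
23.28 − 8.13 = 15.15 pp.

15.15 percentage points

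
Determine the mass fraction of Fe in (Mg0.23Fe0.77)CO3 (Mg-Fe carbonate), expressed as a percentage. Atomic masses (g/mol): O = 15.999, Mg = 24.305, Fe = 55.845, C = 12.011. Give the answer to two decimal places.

39.60 mass %

M((Mg0.23Fe0.77)CO3) = 108.599 g/mol.
Fe contributes 0.77 × 55.845 = 43.001 g per mole.
43.001/108.599 = 0.3960 → 39.60%.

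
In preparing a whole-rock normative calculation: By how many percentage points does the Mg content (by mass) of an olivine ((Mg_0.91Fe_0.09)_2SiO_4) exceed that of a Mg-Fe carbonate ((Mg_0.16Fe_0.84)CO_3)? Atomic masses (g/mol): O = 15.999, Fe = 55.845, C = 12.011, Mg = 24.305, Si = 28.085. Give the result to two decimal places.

26.71 percentage points

M((Mg_0.91Fe_0.09)_2SiO_4) = 146.368 g/mol, so wt% Mg = 44.235/146.368 × 100 = 30.22%.
M((Mg_0.16Fe_0.84)CO_3) = 110.807 g/mol, so wt% Mg = 3.889/110.807 × 100 = 3.51%.
30.22 − 3.51 = 26.71 pp.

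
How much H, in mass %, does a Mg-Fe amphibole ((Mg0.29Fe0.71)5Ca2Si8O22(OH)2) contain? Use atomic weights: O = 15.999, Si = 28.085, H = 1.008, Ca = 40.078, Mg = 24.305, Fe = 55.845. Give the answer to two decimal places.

0.22 mass %

Formula mass = 1.45·24.305 + 3.55·55.845 + 2·40.078 + 8·28.085 + 24·15.999 + 2·1.008 = 924.320 g/mol, of which 2.016 g is H.
So H makes up 2.016/924.320 = 0.0022 of the mass, i.e. 0.22%.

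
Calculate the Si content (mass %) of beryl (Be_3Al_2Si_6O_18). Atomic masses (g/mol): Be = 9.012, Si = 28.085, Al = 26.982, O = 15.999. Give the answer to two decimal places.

M(Be_3Al_2Si_6O_18) = 537.492 g/mol.
Si contributes 6 × 28.085 = 168.510 g per mole.
168.510/537.492 = 0.3135 → 31.35%.

31.35 mass %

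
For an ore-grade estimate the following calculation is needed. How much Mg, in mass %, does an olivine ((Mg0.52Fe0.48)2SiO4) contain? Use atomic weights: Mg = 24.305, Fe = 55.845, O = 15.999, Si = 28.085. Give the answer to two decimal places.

M((Mg0.52Fe0.48)2SiO4) = 170.969 g/mol.
Mg contributes 1.04 × 24.305 = 25.277 g per mole.
25.277/170.969 = 0.1478 → 14.78%.

14.78 mass %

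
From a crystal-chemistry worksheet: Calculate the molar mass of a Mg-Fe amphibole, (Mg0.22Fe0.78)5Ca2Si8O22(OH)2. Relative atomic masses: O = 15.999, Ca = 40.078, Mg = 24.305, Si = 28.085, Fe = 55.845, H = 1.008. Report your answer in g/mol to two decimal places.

935.36 g/mol

M = 1.10·24.305 + 3.90·55.845 + 2·40.078 + 8·28.085 + 24·15.999 + 2·1.008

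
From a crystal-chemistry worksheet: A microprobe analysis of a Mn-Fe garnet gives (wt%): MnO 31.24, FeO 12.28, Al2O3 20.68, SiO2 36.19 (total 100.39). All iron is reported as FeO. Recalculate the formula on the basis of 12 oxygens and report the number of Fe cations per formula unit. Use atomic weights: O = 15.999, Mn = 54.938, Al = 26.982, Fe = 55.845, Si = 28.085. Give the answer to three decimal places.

0.846 Fe apfu

31.24 wt% MnO ÷ 70.937 g/mol = 0.44039 mol, giving 0.44039 Mn and 0.44039 O.
12.28 wt% FeO ÷ 71.844 g/mol = 0.17093 mol, giving 0.17093 Fe and 0.17093 O.
20.68 wt% Al2O3 ÷ 101.961 g/mol = 0.20282 mol, giving 0.40564 Al and 0.60846 O.
36.19 wt% SiO2 ÷ 60.083 g/mol = 0.60233 mol, giving 0.60233 Si and 1.20466 O.
Oxygen sums to 2.42444; scaling by 12/2.42444 = 4.94960 puts the formula on 12 O.
Fe: 0.17093 × 4.94960 = 0.846 atoms per formula unit.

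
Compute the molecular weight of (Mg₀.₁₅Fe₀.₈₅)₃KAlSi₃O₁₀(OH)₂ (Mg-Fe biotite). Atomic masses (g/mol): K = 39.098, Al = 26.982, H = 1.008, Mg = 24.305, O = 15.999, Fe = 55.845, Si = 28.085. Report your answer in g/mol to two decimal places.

M = 0.45(24.305) + 2.55(55.845) + 1(39.098) + 1(26.982) + 3(28.085) + 12(15.999) + 2(1.008)

497.68 g/mol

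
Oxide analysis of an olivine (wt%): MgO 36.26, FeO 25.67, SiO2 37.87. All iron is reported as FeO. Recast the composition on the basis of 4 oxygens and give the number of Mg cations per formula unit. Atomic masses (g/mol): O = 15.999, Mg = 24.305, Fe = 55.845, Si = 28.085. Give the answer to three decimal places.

MgO: 36.26/40.304 = 0.89966 mol → 0.89966 mol Mg, 0.89966 mol O.
FeO: 25.67/71.844 = 0.35730 mol → 0.35730 mol Fe, 0.35730 mol O.
SiO2: 37.87/60.083 = 0.63029 mol → 0.63029 mol Si, 1.26058 mol O.
Total oxygen = 2.51754 mol. Normalization factor = 4/2.51754 = 1.58885.
Mg per 4 O = 0.89966 × 1.58885 = 1.429.

1.429 Mg apfu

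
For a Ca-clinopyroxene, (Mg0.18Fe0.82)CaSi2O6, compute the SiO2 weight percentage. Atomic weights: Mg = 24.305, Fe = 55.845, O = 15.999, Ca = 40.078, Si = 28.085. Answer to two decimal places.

Molar mass of (Mg0.18Fe0.82)CaSi2O6 = 0.18×24.305 + 0.82×55.845 + 1×40.078 + 2×28.085 + 6×15.999 = 242.410 g/mol.
Each formula unit contains 2 Si, equivalent to 2/1 = 2.0000 mol SiO2.
M(SiO2) = 1×28.085 + 2×15.999 = 60.083 g/mol.
Mass of SiO2 per formula unit = 2.0000 × 60.083 = 120.166 g.
SiO2 wt% = 120.166 / 242.410 × 100 = 49.57%.

49.57 wt%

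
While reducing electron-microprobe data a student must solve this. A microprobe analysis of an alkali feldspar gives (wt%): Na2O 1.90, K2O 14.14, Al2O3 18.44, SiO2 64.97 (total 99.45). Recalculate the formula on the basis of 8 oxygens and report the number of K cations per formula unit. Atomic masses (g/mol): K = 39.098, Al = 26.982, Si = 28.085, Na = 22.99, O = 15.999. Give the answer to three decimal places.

Na2O (M=61.979): mol = 0.03066; Na = 0.06132, O = 0.03066.
K2O (M=94.195): mol = 0.15011; K = 0.30022, O = 0.15011.
Al2O3 (M=101.961): mol = 0.18085; Al = 0.36170, O = 0.54255.
SiO2 (M=60.083): mol = 1.08134; Si = 1.08134, O = 2.16268.
ΣO = 2.88600; factor = 8/ΣO = 2.77200.
K apfu = 0.30022 × 2.77200 = 0.832.

0.832 K apfu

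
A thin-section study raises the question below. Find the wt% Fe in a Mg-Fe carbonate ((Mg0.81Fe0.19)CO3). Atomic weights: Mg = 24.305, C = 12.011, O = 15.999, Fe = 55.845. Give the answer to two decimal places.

11.75 wt%

Formula mass = 0.81*24.305 + 0.19*55.845 + 1*12.011 + 3*15.999 = 90.306 g/mol, of which 10.611 g is Fe.
So Fe makes up 10.611/90.306 = 0.1175 of the mass, i.e. 11.75%.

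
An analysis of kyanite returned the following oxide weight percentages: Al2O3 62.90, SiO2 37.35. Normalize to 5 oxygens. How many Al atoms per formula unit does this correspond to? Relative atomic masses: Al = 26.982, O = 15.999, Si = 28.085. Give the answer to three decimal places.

1.994 Al apfu

Al2O3: 62.90/101.961 = 0.61690 mol → 1.23380 mol Al, 1.85070 mol O.
SiO2: 37.35/60.083 = 0.62164 mol → 0.62164 mol Si, 1.24328 mol O.
Total oxygen = 3.09398 mol. Normalization factor = 5/3.09398 = 1.61604.
Al per 5 O = 1.23380 × 1.61604 = 1.994.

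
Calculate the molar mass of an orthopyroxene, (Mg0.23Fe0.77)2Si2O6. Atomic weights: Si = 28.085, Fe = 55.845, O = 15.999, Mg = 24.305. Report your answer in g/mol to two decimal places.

Mg: 0.46 × 24.305 = 11.1803
Fe: 1.54 × 55.845 = 86.0013
Si: 2 × 28.085 = 56.1700
O: 6 × 15.999 = 95.9940
Summing the contributions gives the formula mass.

249.35 g/mol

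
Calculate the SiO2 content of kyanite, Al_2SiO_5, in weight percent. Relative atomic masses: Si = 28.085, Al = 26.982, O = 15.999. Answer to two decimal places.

37.08 wt%

Molar mass of Al_2SiO_5 = 2×26.982 + 1×28.085 + 5×15.999 = 162.044 g/mol.
Each formula unit contains 1 Si, equivalent to 1/1 = 1.0000 mol SiO2.
M(SiO2) = 1×28.085 + 2×15.999 = 60.083 g/mol.
Mass of SiO2 per formula unit = 1.0000 × 60.083 = 60.083 g.
SiO2 wt% = 60.083 / 162.044 × 100 = 37.08%.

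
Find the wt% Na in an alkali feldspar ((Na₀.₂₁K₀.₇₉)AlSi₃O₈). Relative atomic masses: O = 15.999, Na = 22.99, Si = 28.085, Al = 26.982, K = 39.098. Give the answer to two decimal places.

M((Na₀.₂₁K₀.₇₉)AlSi₃O₈) = 274.944 g/mol.
Na contributes 0.21 × 22.99 = 4.828 g per mole.
4.828/274.944 = 0.0176 → 1.76%.

1.76 weight percent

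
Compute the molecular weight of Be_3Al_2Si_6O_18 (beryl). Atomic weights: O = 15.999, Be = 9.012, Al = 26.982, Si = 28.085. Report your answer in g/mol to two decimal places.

The formula mass is the sum 3(9.012) + 2(26.982) + 6(28.085) + 18(15.999).

537.49 g/mol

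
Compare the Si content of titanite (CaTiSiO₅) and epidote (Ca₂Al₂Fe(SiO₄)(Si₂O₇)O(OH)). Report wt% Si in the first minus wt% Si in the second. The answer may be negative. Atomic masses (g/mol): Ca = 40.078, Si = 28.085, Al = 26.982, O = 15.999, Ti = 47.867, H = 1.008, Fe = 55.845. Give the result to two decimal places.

-3.11 percentage points

First mineral: 28.085 g Si in 196.025 g formula = 14.33 wt% Si.
Second mineral: 84.255 g Si in 483.215 g formula = 17.44 wt% Si.
14.33% − 17.44% gives a difference of -3.11 percentage points.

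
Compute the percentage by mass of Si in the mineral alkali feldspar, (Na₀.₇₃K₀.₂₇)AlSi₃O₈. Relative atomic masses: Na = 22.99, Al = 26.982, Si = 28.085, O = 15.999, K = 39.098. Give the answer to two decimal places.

31.61 wt%

Molar mass of (Na₀.₇₃K₀.₂₇)AlSi₃O₈: 0.73×22.99 + 0.27×39.098 + 1×26.982 + 3×28.085 + 8×15.999 = 266.568 g/mol.
Mass of Si per formula unit: 3 × 28.085 = 84.255 g.
Weight fraction Si = 84.255 / 266.568 = 0.3161.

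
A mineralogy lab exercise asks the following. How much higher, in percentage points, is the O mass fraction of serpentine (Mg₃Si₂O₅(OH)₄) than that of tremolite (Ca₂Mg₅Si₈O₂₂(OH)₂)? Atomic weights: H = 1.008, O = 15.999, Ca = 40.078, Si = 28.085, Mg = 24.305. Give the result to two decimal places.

First mineral: 143.991 g O in 277.108 g formula = 51.96 wt% O.
Second mineral: 383.976 g O in 812.353 g formula = 47.27 wt% O.
51.96% − 47.27% gives a difference of 4.69 percentage points.

4.69 percentage points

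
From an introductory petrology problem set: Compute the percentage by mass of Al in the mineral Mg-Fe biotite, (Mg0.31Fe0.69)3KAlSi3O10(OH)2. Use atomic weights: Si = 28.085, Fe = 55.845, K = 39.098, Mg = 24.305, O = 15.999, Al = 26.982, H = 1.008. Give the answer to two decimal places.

Molar mass of (Mg0.31Fe0.69)3KAlSi3O10(OH)2: 0.93·24.305 + 2.07·55.845 + 1·39.098 + 1·26.982 + 3·28.085 + 12·15.999 + 2·1.008 = 482.542 g/mol.
Mass of Al per formula unit: 1 × 26.982 = 26.982 g.
Weight fraction Al = 26.982 / 482.542 = 0.0559.

5.59 weight percent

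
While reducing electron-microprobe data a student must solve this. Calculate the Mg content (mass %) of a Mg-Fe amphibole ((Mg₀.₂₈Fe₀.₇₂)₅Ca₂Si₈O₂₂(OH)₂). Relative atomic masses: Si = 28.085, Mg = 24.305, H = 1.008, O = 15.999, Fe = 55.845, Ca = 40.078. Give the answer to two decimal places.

3.68 mass %

M((Mg₀.₂₈Fe₀.₇₂)₅Ca₂Si₈O₂₂(OH)₂) = 925.897 g/mol.
Mg contributes 1.40 × 24.305 = 34.027 g per mole.
34.027/925.897 = 0.0368 → 3.68%.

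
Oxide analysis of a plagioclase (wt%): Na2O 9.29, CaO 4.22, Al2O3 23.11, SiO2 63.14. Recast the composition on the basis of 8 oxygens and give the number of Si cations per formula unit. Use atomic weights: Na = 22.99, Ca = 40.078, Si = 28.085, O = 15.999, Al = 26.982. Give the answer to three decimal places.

2.796 Si apfu

Na2O: 9.29/61.979 = 0.14989 mol → 0.29978 mol Na, 0.14989 mol O.
CaO: 4.22/56.077 = 0.07525 mol → 0.07525 mol Ca, 0.07525 mol O.
Al2O3: 23.11/101.961 = 0.22666 mol → 0.45332 mol Al, 0.67998 mol O.
SiO2: 63.14/60.083 = 1.05088 mol → 1.05088 mol Si, 2.10176 mol O.
Total oxygen = 3.00688 mol. Normalization factor = 8/3.00688 = 2.66057.
Si per 8 O = 1.05088 × 2.66057 = 2.796.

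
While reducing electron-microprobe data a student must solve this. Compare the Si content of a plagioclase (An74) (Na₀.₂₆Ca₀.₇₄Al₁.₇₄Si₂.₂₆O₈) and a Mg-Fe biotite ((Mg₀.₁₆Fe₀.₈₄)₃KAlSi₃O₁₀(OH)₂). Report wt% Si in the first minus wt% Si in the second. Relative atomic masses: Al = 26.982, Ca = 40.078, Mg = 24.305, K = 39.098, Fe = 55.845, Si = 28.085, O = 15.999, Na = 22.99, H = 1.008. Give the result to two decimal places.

M(Na₀.₂₆Ca₀.₇₄Al₁.₇₄Si₂.₂₆O₈) = 274.048 g/mol, so wt% Si = 63.472/274.048 × 100 = 23.16%.
M((Mg₀.₁₆Fe₀.₈₄)₃KAlSi₃O₁₀(OH)₂) = 496.735 g/mol, so wt% Si = 84.255/496.735 × 100 = 16.96%.
23.16 − 16.96 = 6.20 pp.

6.20 percentage points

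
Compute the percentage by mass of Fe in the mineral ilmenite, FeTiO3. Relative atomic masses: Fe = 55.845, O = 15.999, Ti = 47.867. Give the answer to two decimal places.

Formula mass = 1*55.845 + 1*47.867 + 3*15.999 = 151.709 g/mol, of which 55.845 g is Fe.
So Fe makes up 55.845/151.709 = 0.3681 of the mass, i.e. 36.81%.

36.81 mass %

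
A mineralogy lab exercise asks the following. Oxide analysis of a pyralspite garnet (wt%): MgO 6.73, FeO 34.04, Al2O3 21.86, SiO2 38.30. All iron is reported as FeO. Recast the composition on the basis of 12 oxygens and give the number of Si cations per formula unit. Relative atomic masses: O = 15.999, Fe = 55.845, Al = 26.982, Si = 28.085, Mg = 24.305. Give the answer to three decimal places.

2.989 Si apfu

MgO (M=40.304): mol = 0.16698; Mg = 0.16698, O = 0.16698.
FeO (M=71.844): mol = 0.47380; Fe = 0.47380, O = 0.47380.
Al2O3 (M=101.961): mol = 0.21440; Al = 0.42880, O = 0.64320.
SiO2 (M=60.083): mol = 0.63745; Si = 0.63745, O = 1.27490.
ΣO = 2.55888; factor = 12/ΣO = 4.68955.
Si apfu = 0.63745 × 4.68955 = 2.989.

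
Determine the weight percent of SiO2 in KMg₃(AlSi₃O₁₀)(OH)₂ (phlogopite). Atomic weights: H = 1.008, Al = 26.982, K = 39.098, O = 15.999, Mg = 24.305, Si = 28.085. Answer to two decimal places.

M(KMg₃(AlSi₃O₁₀)(OH)₂) = 417.254 g/mol; M(SiO2) = 60.083 g/mol.
Moles SiO2 per formula unit = 3 Si ÷ 1 = 3.0000.
SiO2 fraction = (3.0000 × 60.083) / 417.254 = 180.249/417.254 = 0.4320.

43.20 wt%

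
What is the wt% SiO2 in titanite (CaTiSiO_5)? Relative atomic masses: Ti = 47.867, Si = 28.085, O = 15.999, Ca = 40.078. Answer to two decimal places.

30.65 wt%

M(CaTiSiO_5) = 196.025 g/mol; M(SiO2) = 60.083 g/mol.
Moles SiO2 per formula unit = 1 Si ÷ 1 = 1.0000.
SiO2 fraction = (1.0000 × 60.083) / 196.025 = 60.083/196.025 = 0.3065.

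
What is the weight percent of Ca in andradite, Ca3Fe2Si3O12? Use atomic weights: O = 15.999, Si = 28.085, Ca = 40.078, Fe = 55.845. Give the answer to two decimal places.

23.66 mass %

Formula mass = 3*40.078 + 2*55.845 + 3*28.085 + 12*15.999 = 508.167 g/mol, of which 120.234 g is Ca.
So Ca makes up 120.234/508.167 = 0.2366 of the mass, i.e. 23.66%.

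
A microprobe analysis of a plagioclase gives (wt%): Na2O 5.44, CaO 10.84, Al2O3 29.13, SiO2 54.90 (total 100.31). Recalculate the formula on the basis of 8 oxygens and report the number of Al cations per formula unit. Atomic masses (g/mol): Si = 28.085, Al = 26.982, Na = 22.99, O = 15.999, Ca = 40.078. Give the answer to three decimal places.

1.541 Al apfu

Na2O (M=61.979): mol = 0.08777; Na = 0.17554, O = 0.08777.
CaO (M=56.077): mol = 0.19331; Ca = 0.19331, O = 0.19331.
Al2O3 (M=101.961): mol = 0.28570; Al = 0.57140, O = 0.85710.
SiO2 (M=60.083): mol = 0.91374; Si = 0.91374, O = 1.82748.
ΣO = 2.96566; factor = 8/ΣO = 2.69754.
Al apfu = 0.57140 × 2.69754 = 1.541.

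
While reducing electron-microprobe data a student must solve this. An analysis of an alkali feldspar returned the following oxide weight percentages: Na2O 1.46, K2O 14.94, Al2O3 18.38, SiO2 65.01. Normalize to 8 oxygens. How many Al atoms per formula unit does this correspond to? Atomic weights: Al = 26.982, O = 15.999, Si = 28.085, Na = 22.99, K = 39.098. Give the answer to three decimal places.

Na2O: 1.46/61.979 = 0.02356 mol → 0.04712 mol Na, 0.02356 mol O.
K2O: 14.94/94.195 = 0.15861 mol → 0.31722 mol K, 0.15861 mol O.
Al2O3: 18.38/101.961 = 0.18027 mol → 0.36054 mol Al, 0.54081 mol O.
SiO2: 65.01/60.083 = 1.08200 mol → 1.08200 mol Si, 2.16400 mol O.
Total oxygen = 2.88698 mol. Normalization factor = 8/2.88698 = 2.77106.
Al per 8 O = 0.36054 × 2.77106 = 0.999.

0.999 Al apfu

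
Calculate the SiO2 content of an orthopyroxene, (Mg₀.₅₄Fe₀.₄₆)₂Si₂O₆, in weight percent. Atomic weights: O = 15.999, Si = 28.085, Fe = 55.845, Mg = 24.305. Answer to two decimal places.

Formula mass = 229.791 g/mol.
2 Si → 2.0000 mol SiO2 per formula unit; M(SiO2) = 60.083, so SiO2 mass = 120.166 g.
120.166/229.791 × 100 = 52.29 wt%.

52.29 wt%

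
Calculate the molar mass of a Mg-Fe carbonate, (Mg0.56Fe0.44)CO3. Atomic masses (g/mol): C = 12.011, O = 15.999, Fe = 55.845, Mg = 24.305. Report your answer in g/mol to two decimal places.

98.19 g/mol

M = 0.56·24.305 + 0.44·55.845 + 1·12.011 + 3·15.999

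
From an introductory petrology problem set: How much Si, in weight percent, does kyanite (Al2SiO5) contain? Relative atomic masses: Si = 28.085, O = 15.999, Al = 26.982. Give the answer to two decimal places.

17.33 weight percent

M(Al2SiO5) = 162.044 g/mol.
Si contributes 1 × 28.085 = 28.085 g per mole.
28.085/162.044 = 0.1733 → 17.33%.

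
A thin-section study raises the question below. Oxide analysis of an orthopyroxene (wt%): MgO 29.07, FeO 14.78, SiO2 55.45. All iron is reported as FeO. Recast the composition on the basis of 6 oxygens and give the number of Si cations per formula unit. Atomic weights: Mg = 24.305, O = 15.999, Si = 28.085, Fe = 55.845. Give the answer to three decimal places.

1.997 Si apfu

MgO (M=40.304): mol = 0.72127; Mg = 0.72127, O = 0.72127.
FeO (M=71.844): mol = 0.20572; Fe = 0.20572, O = 0.20572.
SiO2 (M=60.083): mol = 0.92289; Si = 0.92289, O = 1.84578.
ΣO = 2.77277; factor = 6/ΣO = 2.16390.
Si apfu = 0.92289 × 2.16390 = 1.997.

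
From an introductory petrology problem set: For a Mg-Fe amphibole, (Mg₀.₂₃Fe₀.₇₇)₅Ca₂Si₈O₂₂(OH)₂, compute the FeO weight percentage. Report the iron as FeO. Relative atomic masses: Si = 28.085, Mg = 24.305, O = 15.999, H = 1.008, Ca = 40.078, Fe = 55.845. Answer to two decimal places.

29.62 wt%

Molar mass of (Mg₀.₂₃Fe₀.₇₇)₅Ca₂Si₈O₂₂(OH)₂ = 1.15·24.305 + 3.85·55.845 + 2·40.078 + 8·28.085 + 24·15.999 + 2·1.008 = 933.782 g/mol.
Each formula unit contains 3.85 Fe, equivalent to 3.85/1 = 3.8500 mol FeO.
M(FeO) = 1×55.845 + 1×15.999 = 71.844 g/mol.
Mass of FeO per formula unit = 3.8500 × 71.844 = 276.599 g.
FeO wt% = 276.599 / 933.782 × 100 = 29.62%.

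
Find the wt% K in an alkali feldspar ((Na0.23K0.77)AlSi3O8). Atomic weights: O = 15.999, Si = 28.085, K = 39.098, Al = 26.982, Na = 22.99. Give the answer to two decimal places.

M((Na0.23K0.77)AlSi3O8) = 274.622 g/mol.
K contributes 0.77 × 39.098 = 30.105 g per mole.
30.105/274.622 = 0.1096 → 10.96%.

10.96 mass %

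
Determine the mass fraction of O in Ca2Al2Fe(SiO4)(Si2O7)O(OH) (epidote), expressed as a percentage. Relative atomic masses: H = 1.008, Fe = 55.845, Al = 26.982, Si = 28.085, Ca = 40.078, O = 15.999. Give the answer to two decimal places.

M(Ca2Al2Fe(SiO4)(Si2O7)O(OH)) = 483.215 g/mol.
O contributes 13 × 15.999 = 207.987 g per mole.
207.987/483.215 = 0.4304 → 43.04%.

43.04 wt%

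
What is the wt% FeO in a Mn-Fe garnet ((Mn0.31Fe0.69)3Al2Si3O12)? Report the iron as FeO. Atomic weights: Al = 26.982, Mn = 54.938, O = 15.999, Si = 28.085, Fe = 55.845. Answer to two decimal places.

Molar mass of (Mn0.31Fe0.69)3Al2Si3O12 = 0.93×54.938 + 2.07×55.845 + 2×26.982 + 3×28.085 + 12×15.999 = 496.898 g/mol.
Each formula unit contains 2.07 Fe, equivalent to 2.07/1 = 2.0700 mol FeO.
M(FeO) = 1×55.845 + 1×15.999 = 71.844 g/mol.
Mass of FeO per formula unit = 2.0700 × 71.844 = 148.717 g.
FeO wt% = 148.717 / 496.898 × 100 = 29.93%.

29.93 wt%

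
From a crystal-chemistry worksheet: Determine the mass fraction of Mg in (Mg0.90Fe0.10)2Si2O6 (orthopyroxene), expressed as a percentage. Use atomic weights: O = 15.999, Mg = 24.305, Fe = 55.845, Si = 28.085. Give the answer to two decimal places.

21.13 weight percent

Formula mass = 1.80×24.305 + 0.20×55.845 + 2×28.085 + 6×15.999 = 207.082 g/mol, of which 43.749 g is Mg.
So Mg makes up 43.749/207.082 = 0.2113 of the mass, i.e. 21.13%.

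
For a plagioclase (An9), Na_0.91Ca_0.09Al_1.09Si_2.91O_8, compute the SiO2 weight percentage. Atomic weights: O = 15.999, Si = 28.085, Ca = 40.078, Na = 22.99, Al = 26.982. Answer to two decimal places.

66.31 wt%

Molar mass of Na_0.91Ca_0.09Al_1.09Si_2.91O_8 = 0.91·22.99 + 0.09·40.078 + 1.09·26.982 + 2.91·28.085 + 8·15.999 = 263.658 g/mol.
Each formula unit contains 2.91 Si, equivalent to 2.91/1 = 2.9100 mol SiO2.
M(SiO2) = 1×28.085 + 2×15.999 = 60.083 g/mol.
Mass of SiO2 per formula unit = 2.9100 × 60.083 = 174.842 g.
SiO2 wt% = 174.842 / 263.658 × 100 = 66.31%.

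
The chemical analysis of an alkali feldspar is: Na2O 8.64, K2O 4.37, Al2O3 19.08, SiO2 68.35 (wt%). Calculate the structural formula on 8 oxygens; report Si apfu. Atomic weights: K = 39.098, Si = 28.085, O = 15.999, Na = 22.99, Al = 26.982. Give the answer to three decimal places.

3.011 Si apfu

Na2O (M=61.979): mol = 0.13940; Na = 0.27880, O = 0.13940.
K2O (M=94.195): mol = 0.04639; K = 0.09278, O = 0.04639.
Al2O3 (M=101.961): mol = 0.18713; Al = 0.37426, O = 0.56139.
SiO2 (M=60.083): mol = 1.13759; Si = 1.13759, O = 2.27518.
ΣO = 3.02236; factor = 8/ΣO = 2.64694.
Si apfu = 1.13759 × 2.64694 = 3.011.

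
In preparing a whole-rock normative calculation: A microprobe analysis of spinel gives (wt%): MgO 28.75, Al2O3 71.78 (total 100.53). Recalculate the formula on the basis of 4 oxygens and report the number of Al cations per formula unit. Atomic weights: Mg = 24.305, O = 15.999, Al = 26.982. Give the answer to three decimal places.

1.993 Al apfu

28.75 wt% MgO ÷ 40.304 g/mol = 0.71333 mol, giving 0.71333 Mg and 0.71333 O.
71.78 wt% Al2O3 ÷ 101.961 g/mol = 0.70399 mol, giving 1.40798 Al and 2.11197 O.
Oxygen sums to 2.82530; scaling by 4/2.82530 = 1.41578 puts the formula on 4 O.
Al: 1.40798 × 1.41578 = 1.993 atoms per formula unit.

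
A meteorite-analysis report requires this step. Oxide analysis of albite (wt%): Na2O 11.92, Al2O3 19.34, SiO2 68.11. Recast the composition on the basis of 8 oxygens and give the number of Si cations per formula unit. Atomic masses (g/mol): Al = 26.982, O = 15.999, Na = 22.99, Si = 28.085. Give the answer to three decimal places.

2.994 Si apfu

Na2O (M=61.979): mol = 0.19232; Na = 0.38464, O = 0.19232.
Al2O3 (M=101.961): mol = 0.18968; Al = 0.37936, O = 0.56904.
SiO2 (M=60.083): mol = 1.13360; Si = 1.13360, O = 2.26720.
ΣO = 3.02856; factor = 8/ΣO = 2.64152.
Si apfu = 1.13360 × 2.64152 = 2.994.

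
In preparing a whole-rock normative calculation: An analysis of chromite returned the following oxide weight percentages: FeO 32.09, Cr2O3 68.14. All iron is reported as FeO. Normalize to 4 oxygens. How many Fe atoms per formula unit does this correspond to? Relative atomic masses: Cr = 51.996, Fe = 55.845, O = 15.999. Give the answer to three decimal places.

0.997 Fe apfu

FeO (M=71.844): mol = 0.44666; Fe = 0.44666, O = 0.44666.
Cr2O3 (M=151.989): mol = 0.44832; Cr = 0.89664, O = 1.34496.
ΣO = 1.79162; factor = 4/ΣO = 2.23262.
Fe apfu = 0.44666 × 2.23262 = 0.997.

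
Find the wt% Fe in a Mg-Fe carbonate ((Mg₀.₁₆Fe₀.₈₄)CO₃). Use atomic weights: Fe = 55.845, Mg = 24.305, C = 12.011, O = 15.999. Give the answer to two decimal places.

M((Mg₀.₁₆Fe₀.₈₄)CO₃) = 110.807 g/mol.
Fe contributes 0.84 × 55.845 = 46.910 g per mole.
46.910/110.807 = 0.4233 → 42.33%.

42.33 wt%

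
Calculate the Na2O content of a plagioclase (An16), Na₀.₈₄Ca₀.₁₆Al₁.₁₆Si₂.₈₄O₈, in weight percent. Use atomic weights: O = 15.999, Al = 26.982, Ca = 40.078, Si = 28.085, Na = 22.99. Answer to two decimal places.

9.83 wt%

Molar mass of Na₀.₈₄Ca₀.₁₆Al₁.₁₆Si₂.₈₄O₈ = 0.84·22.99 + 0.16·40.078 + 1.16·26.982 + 2.84·28.085 + 8·15.999 = 264.777 g/mol.
Each formula unit contains 0.84 Na, equivalent to 0.84/2 = 0.4200 mol Na2O.
M(Na2O) = 2×22.99 + 1×15.999 = 61.979 g/mol.
Mass of Na2O per formula unit = 0.4200 × 61.979 = 26.031 g.
Na2O wt% = 26.031 / 264.777 × 100 = 9.83%.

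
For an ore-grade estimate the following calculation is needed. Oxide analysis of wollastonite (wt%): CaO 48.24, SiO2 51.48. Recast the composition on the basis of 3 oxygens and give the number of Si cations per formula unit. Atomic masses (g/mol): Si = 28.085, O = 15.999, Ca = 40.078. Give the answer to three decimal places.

CaO (M=56.077): mol = 0.86025; Ca = 0.86025, O = 0.86025.
SiO2 (M=60.083): mol = 0.85681; Si = 0.85681, O = 1.71362.
ΣO = 2.57387; factor = 3/ΣO = 1.16556.
Si apfu = 0.85681 × 1.16556 = 0.999.

0.999 Si apfu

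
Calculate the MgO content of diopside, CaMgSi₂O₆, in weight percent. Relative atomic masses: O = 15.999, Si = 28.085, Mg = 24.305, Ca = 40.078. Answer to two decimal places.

18.61 wt%

Formula mass = 216.547 g/mol.
1 Mg → 1.0000 mol MgO per formula unit; M(MgO) = 40.304, so MgO mass = 40.304 g.
40.304/216.547 × 100 = 18.61 wt%.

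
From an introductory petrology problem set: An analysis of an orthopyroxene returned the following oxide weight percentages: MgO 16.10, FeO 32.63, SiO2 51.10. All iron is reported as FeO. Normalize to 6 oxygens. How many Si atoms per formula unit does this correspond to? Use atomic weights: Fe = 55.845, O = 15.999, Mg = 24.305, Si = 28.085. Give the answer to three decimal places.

1.998 Si apfu

16.10 wt% MgO ÷ 40.304 g/mol = 0.39946 mol, giving 0.39946 Mg and 0.39946 O.
32.63 wt% FeO ÷ 71.844 g/mol = 0.45418 mol, giving 0.45418 Fe and 0.45418 O.
51.10 wt% SiO2 ÷ 60.083 g/mol = 0.85049 mol, giving 0.85049 Si and 1.70098 O.
Oxygen sums to 2.55462; scaling by 6/2.55462 = 2.34869 puts the formula on 6 O.
Si: 0.85049 × 2.34869 = 1.998 atoms per formula unit.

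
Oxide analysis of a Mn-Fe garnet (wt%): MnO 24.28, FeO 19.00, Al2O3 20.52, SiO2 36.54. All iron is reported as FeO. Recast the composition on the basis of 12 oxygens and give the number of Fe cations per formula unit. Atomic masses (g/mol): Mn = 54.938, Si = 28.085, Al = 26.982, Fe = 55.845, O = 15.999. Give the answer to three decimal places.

1.308 Fe apfu

24.28 wt% MnO ÷ 70.937 g/mol = 0.34228 mol, giving 0.34228 Mn and 0.34228 O.
19.00 wt% FeO ÷ 71.844 g/mol = 0.26446 mol, giving 0.26446 Fe and 0.26446 O.
20.52 wt% Al2O3 ÷ 101.961 g/mol = 0.20125 mol, giving 0.40250 Al and 0.60375 O.
36.54 wt% SiO2 ÷ 60.083 g/mol = 0.60816 mol, giving 0.60816 Si and 1.21632 O.
Oxygen sums to 2.42681; scaling by 12/2.42681 = 4.94476 puts the formula on 12 O.
Fe: 0.26446 × 4.94476 = 1.308 atoms per formula unit.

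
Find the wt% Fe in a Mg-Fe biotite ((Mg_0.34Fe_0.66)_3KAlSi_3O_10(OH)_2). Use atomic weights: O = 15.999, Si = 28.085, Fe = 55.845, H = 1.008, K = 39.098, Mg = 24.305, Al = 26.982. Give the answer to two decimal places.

Molar mass of (Mg_0.34Fe_0.66)_3KAlSi_3O_10(OH)_2: 1.02×24.305 + 1.98×55.845 + 1×39.098 + 1×26.982 + 3×28.085 + 12×15.999 + 2×1.008 = 479.703 g/mol.
Mass of Fe per formula unit: 1.98 × 55.845 = 110.573 g.
Weight fraction Fe = 110.573 / 479.703 = 0.2305.

23.05 wt%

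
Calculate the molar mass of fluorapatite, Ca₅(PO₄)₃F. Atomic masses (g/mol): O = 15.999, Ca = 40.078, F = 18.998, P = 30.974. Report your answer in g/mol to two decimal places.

504.30 g/mol

The formula mass is the sum 5*40.078 + 3*30.974 + 12*15.999 + 1*18.998.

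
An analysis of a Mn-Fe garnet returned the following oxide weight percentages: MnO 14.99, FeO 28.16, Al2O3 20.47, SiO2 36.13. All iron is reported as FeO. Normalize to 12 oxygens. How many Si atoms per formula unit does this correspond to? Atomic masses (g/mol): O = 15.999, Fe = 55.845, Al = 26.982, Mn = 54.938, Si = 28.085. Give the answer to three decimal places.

MnO (M=70.937): mol = 0.21131; Mn = 0.21131, O = 0.21131.
FeO (M=71.844): mol = 0.39196; Fe = 0.39196, O = 0.39196.
Al2O3 (M=101.961): mol = 0.20076; Al = 0.40152, O = 0.60228.
SiO2 (M=60.083): mol = 0.60133; Si = 0.60133, O = 1.20266.
ΣO = 2.40821; factor = 12/ΣO = 4.98295.
Si apfu = 0.60133 × 4.98295 = 2.996.

2.996 Si apfu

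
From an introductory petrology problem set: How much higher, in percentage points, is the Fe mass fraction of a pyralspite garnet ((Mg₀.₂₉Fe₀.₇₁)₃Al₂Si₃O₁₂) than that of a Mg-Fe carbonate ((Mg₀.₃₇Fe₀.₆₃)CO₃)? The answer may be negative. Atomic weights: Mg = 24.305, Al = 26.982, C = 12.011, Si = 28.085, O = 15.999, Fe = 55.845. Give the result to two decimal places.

Fe in (Mg₀.₂₉Fe₀.₇₁)₃Al₂Si₃O₁₂: molar mass 470.302 g/mol; 2.13×55.845 = 118.950 g → 25.29 wt%.
Fe in (Mg₀.₃₇Fe₀.₆₃)CO₃: molar mass 104.183 g/mol; 0.63×55.845 = 35.182 g → 33.77 wt%.
Difference = 25.29 − 33.77 = -8.48 percentage points.

-8.48 percentage points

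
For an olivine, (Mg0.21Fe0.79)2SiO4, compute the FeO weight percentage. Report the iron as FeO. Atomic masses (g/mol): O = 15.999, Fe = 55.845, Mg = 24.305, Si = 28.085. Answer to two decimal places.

59.58 wt%

Molar mass of (Mg0.21Fe0.79)2SiO4 = 0.42×24.305 + 1.58×55.845 + 1×28.085 + 4×15.999 = 190.524 g/mol.
Each formula unit contains 1.58 Fe, equivalent to 1.58/1 = 1.5800 mol FeO.
M(FeO) = 1×55.845 + 1×15.999 = 71.844 g/mol.
Mass of FeO per formula unit = 1.5800 × 71.844 = 113.514 g.
FeO wt% = 113.514 / 190.524 × 100 = 59.58%.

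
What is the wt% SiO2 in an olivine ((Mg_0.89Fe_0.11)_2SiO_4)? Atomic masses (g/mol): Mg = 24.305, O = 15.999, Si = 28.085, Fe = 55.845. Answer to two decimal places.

Molar mass of (Mg_0.89Fe_0.11)_2SiO_4 = 1.78×24.305 + 0.22×55.845 + 1×28.085 + 4×15.999 = 147.630 g/mol.
Each formula unit contains 1 Si, equivalent to 1/1 = 1.0000 mol SiO2.
M(SiO2) = 1×28.085 + 2×15.999 = 60.083 g/mol.
Mass of SiO2 per formula unit = 1.0000 × 60.083 = 60.083 g.
SiO2 wt% = 60.083 / 147.630 × 100 = 40.70%.

40.70 wt%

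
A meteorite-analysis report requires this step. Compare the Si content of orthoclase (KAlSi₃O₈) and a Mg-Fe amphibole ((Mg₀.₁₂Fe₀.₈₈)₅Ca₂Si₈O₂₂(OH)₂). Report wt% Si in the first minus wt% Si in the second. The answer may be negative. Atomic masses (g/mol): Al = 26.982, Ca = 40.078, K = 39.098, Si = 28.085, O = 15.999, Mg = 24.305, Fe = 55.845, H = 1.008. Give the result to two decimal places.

First mineral: 84.255 g Si in 278.327 g formula = 30.27 wt% Si.
Second mineral: 224.680 g Si in 951.129 g formula = 23.62 wt% Si.
30.27% − 23.62% gives a difference of 6.65 percentage points.

6.65 percentage points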